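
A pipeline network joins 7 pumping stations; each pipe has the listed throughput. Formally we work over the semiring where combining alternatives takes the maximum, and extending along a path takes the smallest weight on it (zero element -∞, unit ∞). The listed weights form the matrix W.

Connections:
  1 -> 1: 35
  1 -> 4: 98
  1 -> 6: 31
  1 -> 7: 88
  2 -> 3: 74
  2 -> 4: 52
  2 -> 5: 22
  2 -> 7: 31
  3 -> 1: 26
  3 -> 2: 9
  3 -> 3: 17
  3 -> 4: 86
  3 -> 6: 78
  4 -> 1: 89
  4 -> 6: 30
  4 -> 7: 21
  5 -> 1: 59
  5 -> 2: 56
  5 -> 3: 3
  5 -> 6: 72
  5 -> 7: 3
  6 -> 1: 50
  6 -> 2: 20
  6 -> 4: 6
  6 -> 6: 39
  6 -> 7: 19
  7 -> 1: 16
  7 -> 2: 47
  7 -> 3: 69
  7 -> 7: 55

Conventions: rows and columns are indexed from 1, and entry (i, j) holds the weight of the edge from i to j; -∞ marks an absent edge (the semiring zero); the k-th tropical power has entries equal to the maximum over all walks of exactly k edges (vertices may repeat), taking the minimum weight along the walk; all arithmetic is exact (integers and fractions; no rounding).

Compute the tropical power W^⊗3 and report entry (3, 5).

W^⊗2:
  [89, 47, 69, 35, -∞, 31, 55]
  [52, 31, 31, 74, -∞, 74, 31]
  [86, 20, 17, 26, 9, 39, 26]
  [35, 21, 21, 89, -∞, 31, 88]
  [50, 20, 56, 59, 22, 39, 59]
  [39, 20, 20, 50, 20, 39, 50]
  [26, 47, 55, 69, 22, 69, 55]
W^⊗3:
  [35, 47, 55, 89, 22, 69, 88]
  [74, 31, 31, 52, 22, 39, 52]
  [39, 26, 26, 86, 20, 39, 86]
  [89, 47, 69, 35, 21, 31, 55]
  [59, 47, 59, 56, 20, 56, 55]
  [50, 47, 50, 39, 20, 39, 50]
  [69, 47, 55, 55, 22, 55, 55]
Key observation: the optimum is the walk 3->6->2->5, with weight 78 min 20 min 22 = 20.
Optimal value attained by: walk 3->6->2->5.
Answer: (W^⊗3)[3][5] = 20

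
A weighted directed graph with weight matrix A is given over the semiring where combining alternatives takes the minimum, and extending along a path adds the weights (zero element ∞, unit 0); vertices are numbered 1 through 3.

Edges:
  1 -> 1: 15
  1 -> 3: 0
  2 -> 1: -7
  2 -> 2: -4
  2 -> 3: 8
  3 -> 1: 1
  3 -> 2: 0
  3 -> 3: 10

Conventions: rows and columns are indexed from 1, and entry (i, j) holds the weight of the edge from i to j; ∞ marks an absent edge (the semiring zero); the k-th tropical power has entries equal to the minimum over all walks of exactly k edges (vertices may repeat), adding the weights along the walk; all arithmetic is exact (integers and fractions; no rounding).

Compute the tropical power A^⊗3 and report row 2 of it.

A^⊗2:
  [1, 0, 10]
  [-11, -8, -7]
  [-7, -4, 1]
A^⊗3:
  [-7, -4, 1]
  [-15, -12, -11]
  [-11, -8, -7]
Answer: row 2 of A^⊗3 = [-15, -12, -11]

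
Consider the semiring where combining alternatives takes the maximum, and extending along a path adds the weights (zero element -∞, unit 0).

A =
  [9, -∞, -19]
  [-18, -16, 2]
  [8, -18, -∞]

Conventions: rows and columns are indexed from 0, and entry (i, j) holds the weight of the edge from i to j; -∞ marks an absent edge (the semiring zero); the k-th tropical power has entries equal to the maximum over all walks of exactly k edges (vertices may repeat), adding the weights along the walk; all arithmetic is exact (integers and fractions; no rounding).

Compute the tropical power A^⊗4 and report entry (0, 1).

A^⊗2:
  [18, -37, -10]
  [10, -16, -14]
  [17, -34, -11]
A^⊗3:
  [27, -28, -1]
  [19, -32, -9]
  [26, -29, -2]
A^⊗4:
  [36, -19, 8]
  [28, -27, 0]
  [35, -20, 7]
Key observation: the optimum is the walk 0->0->0->2->1, with weight 9 + 9 + (-19) + (-18) = -19.
Optimal value attained by: walk 0->0->0->2->1.
Answer: (A^⊗4)[0][1] = -19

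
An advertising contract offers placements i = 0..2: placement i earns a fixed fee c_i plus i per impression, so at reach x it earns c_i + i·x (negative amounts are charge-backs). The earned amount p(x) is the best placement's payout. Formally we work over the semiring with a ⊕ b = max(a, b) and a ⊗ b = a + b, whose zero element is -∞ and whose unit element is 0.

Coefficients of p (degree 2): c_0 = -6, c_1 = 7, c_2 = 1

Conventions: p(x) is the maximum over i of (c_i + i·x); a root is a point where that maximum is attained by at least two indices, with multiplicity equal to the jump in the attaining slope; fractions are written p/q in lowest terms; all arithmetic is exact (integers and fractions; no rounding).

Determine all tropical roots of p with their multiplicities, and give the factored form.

hull edge (i=0, c=-6) to (i=1, c=7): slope 13, span 1
hull edge (i=1, c=7) to (i=2, c=1): slope -6, span 1
Factored form: p(x) = 1 ⊗ (x ⊕ (-13)) ⊗ (x ⊕ 6)
Answer: roots = -13 (mult 1), 6 (mult 1)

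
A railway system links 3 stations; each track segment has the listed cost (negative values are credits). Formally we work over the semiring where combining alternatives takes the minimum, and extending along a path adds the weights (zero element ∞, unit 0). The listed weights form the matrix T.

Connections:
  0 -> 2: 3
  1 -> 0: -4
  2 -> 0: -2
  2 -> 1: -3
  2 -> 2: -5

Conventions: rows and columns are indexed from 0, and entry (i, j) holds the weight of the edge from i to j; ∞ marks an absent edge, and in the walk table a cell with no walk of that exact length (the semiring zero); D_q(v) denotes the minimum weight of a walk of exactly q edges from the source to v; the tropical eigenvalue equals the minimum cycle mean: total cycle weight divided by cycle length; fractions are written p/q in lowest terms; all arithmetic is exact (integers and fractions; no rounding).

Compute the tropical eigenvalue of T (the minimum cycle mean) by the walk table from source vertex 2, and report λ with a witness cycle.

q=0: [∞, ∞, 0]
q=1: [-2, -3, -5]
q=2: [-7, -8, -10]
q=3: [-12, -13, -15]
Optimal cycle mean attained by: cycle 2->2, total (-5), length 1.
Answer: λ = -5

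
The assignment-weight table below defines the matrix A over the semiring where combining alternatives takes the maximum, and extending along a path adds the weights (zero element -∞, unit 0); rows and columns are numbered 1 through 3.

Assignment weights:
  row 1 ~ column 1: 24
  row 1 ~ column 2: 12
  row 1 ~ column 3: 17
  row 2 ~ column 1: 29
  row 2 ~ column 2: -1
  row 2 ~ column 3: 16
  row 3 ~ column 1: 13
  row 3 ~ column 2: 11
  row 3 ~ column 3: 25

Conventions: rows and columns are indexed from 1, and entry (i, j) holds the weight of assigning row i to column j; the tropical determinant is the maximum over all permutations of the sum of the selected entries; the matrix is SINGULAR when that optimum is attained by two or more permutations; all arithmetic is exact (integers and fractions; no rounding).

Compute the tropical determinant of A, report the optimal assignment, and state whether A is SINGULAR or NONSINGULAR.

σ = (1, 2, 3): 24 + (-1) + 25 = 48
σ = (1, 3, 2): 24 + 16 + 11 = 51
σ = (2, 1, 3): 12 + 29 + 25 = 66
σ = (2, 3, 1): 12 + 16 + 13 = 41
σ = (3, 1, 2): 17 + 29 + 11 = 57
σ = (3, 2, 1): 17 + (-1) + 13 = 29
Optimal value attained by: σ = (2, 1, 3).
Answer: det⊕(A) = 66; verdict: NONSINGULAR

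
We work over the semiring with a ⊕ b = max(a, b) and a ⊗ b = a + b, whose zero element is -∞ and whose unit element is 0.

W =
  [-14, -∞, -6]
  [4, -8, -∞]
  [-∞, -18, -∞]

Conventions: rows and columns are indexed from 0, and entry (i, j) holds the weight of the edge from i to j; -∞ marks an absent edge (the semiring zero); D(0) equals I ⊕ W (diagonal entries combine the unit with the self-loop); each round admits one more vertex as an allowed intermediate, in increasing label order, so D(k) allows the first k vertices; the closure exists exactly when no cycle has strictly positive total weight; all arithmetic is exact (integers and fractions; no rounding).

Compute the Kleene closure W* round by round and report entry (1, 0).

D(0):
  [0, -∞, -6]
  [4, 0, -∞]
  [-∞, -18, 0]
D(1):
  [0, -∞, -6]
  [4, 0, -2]
  [-∞, -18, 0]
D(2):
  [0, -∞, -6]
  [4, 0, -2]
  [-14, -18, 0]
D(3):
  [0, -24, -6]
  [4, 0, -2]
  [-14, -18, 0]
Answer: W*[1][0] = 4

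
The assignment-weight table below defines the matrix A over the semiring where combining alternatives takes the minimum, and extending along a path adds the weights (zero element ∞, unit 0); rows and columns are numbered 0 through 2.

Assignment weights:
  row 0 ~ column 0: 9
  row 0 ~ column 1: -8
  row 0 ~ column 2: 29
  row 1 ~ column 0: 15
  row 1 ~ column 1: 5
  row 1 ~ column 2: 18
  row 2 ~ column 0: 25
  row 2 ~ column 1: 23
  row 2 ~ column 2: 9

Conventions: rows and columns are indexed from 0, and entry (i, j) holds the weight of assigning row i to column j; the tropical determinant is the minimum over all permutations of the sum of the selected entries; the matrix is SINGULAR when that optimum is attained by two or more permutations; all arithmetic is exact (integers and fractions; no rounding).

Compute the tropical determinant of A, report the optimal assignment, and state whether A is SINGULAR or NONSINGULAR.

σ = (0, 1, 2): 9 + 5 + 9 = 23
σ = (0, 2, 1): 9 + 18 + 23 = 50
σ = (1, 0, 2): (-8) + 15 + 9 = 16
σ = (1, 2, 0): (-8) + 18 + 25 = 35
σ = (2, 0, 1): 29 + 15 + 23 = 67
σ = (2, 1, 0): 29 + 5 + 25 = 59
Optimal value attained by: σ = (1, 0, 2).
Answer: det⊕(A) = 16; verdict: NONSINGULAR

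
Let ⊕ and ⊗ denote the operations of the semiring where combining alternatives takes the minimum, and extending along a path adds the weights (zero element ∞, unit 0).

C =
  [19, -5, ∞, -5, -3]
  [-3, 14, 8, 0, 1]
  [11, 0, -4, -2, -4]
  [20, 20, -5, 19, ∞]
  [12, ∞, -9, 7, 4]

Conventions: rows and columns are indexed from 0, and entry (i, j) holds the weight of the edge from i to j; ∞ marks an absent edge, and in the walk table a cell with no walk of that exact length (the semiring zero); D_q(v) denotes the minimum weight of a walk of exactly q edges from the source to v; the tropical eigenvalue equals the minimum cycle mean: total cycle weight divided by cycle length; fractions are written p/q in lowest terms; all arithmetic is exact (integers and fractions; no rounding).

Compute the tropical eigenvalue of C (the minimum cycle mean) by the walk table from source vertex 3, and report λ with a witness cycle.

q=0: [∞, ∞, ∞, 0, ∞]
q=1: [20, 20, -5, 19, ∞]
q=2: [6, -5, -9, -7, -9]
q=3: [-8, -9, -18, -11, -13]
q=4: [-12, -18, -22, -20, -22]
q=5: [-21, -22, -31, -24, -26]
Optimal cycle mean attained by: cycle 2->4->2, total (-4) + (-9), length 2.
Answer: λ = -13/2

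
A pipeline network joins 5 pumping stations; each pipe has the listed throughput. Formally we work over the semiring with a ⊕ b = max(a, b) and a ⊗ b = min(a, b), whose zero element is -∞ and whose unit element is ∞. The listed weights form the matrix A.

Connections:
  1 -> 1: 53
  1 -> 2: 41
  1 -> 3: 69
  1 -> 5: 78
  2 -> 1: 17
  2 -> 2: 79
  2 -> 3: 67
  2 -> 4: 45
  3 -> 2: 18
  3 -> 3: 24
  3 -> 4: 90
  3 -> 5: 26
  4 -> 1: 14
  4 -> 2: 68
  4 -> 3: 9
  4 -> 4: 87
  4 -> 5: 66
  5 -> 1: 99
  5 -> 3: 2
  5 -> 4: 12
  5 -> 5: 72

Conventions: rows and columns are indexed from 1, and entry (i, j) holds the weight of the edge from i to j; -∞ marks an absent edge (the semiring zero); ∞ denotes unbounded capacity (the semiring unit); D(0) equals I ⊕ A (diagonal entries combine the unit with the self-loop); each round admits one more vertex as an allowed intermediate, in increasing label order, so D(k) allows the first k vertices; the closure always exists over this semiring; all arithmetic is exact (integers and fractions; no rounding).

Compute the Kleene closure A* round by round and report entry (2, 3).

D(0):
  [∞, 41, 69, -∞, 78]
  [17, ∞, 67, 45, -∞]
  [-∞, 18, ∞, 90, 26]
  [14, 68, 9, ∞, 66]
  [99, -∞, 2, 12, ∞]
D(1):
  [∞, 41, 69, -∞, 78]
  [17, ∞, 67, 45, 17]
  [-∞, 18, ∞, 90, 26]
  [14, 68, 14, ∞, 66]
  [99, 41, 69, 12, ∞]
D(2):
  [∞, 41, 69, 41, 78]
  [17, ∞, 67, 45, 17]
  [17, 18, ∞, 90, 26]
  [17, 68, 67, ∞, 66]
  [99, 41, 69, 41, ∞]
D(3):
  [∞, 41, 69, 69, 78]
  [17, ∞, 67, 67, 26]
  [17, 18, ∞, 90, 26]
  [17, 68, 67, ∞, 66]
  [99, 41, 69, 69, ∞]
D(4):
  [∞, 68, 69, 69, 78]
  [17, ∞, 67, 67, 66]
  [17, 68, ∞, 90, 66]
  [17, 68, 67, ∞, 66]
  [99, 68, 69, 69, ∞]
D(5):
  [∞, 68, 69, 69, 78]
  [66, ∞, 67, 67, 66]
  [66, 68, ∞, 90, 66]
  [66, 68, 67, ∞, 66]
  [99, 68, 69, 69, ∞]
Answer: A*[2][3] = 67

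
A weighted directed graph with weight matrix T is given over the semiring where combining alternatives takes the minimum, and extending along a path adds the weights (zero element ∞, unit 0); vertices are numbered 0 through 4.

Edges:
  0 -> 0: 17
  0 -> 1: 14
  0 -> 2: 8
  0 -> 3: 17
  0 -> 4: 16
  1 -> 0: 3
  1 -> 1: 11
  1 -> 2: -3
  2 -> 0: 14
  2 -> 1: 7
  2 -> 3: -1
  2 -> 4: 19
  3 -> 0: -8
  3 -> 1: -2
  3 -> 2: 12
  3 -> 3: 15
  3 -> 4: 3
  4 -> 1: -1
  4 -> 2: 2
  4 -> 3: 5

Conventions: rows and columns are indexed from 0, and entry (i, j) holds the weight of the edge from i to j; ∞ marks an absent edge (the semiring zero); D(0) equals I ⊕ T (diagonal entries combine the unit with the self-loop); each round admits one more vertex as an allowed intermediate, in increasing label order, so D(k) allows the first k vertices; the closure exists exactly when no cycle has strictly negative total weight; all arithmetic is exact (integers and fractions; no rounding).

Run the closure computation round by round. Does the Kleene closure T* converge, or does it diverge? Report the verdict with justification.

D(0):
  [0, 14, 8, 17, 16]
  [3, 0, -3, ∞, ∞]
  [14, 7, 0, -1, 19]
  [-8, -2, 12, 0, 3]
  [∞, -1, 2, 5, 0]
D(1):
  [0, 14, 8, 17, 16]
  [3, 0, -3, 20, 19]
  [14, 7, 0, -1, 19]
  [-8, -2, 0, 0, 3]
  [∞, -1, 2, 5, 0]
D(2):
  [0, 14, 8, 17, 16]
  [3, 0, -3, 20, 19]
  [10, 7, 0, -1, 19]
  [-8, -2, -5, 0, 3]
  [2, -1, -4, 5, 0]
Detection: at round 3, diagonal entry (3, 3) turns strictly negative.
Key observation: the cycle 3->0->2->3 has total weight (-8) + 8 + (-1), which is strictly negative.
Answer: DIVERGES — negative cycle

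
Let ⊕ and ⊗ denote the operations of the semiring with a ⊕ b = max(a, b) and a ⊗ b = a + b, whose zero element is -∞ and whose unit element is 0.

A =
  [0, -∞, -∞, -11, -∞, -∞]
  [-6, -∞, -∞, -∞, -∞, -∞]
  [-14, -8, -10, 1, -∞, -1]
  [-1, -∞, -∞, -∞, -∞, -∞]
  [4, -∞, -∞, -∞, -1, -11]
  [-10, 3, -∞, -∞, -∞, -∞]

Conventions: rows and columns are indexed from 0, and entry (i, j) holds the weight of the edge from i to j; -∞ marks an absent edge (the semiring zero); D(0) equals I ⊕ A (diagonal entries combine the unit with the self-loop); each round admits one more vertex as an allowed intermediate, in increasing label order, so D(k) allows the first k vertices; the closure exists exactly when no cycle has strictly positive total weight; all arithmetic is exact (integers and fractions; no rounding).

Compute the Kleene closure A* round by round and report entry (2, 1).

D(0):
  [0, -∞, -∞, -11, -∞, -∞]
  [-6, 0, -∞, -∞, -∞, -∞]
  [-14, -8, 0, 1, -∞, -1]
  [-1, -∞, -∞, 0, -∞, -∞]
  [4, -∞, -∞, -∞, 0, -11]
  [-10, 3, -∞, -∞, -∞, 0]
D(1):
  [0, -∞, -∞, -11, -∞, -∞]
  [-6, 0, -∞, -17, -∞, -∞]
  [-14, -8, 0, 1, -∞, -1]
  [-1, -∞, -∞, 0, -∞, -∞]
  [4, -∞, -∞, -7, 0, -11]
  [-10, 3, -∞, -21, -∞, 0]
D(2):
  [0, -∞, -∞, -11, -∞, -∞]
  [-6, 0, -∞, -17, -∞, -∞]
  [-14, -8, 0, 1, -∞, -1]
  [-1, -∞, -∞, 0, -∞, -∞]
  [4, -∞, -∞, -7, 0, -11]
  [-3, 3, -∞, -14, -∞, 0]
D(3):
  [0, -∞, -∞, -11, -∞, -∞]
  [-6, 0, -∞, -17, -∞, -∞]
  [-14, -8, 0, 1, -∞, -1]
  [-1, -∞, -∞, 0, -∞, -∞]
  [4, -∞, -∞, -7, 0, -11]
  [-3, 3, -∞, -14, -∞, 0]
D(4):
  [0, -∞, -∞, -11, -∞, -∞]
  [-6, 0, -∞, -17, -∞, -∞]
  [0, -8, 0, 1, -∞, -1]
  [-1, -∞, -∞, 0, -∞, -∞]
  [4, -∞, -∞, -7, 0, -11]
  [-3, 3, -∞, -14, -∞, 0]
D(5):
  [0, -∞, -∞, -11, -∞, -∞]
  [-6, 0, -∞, -17, -∞, -∞]
  [0, -8, 0, 1, -∞, -1]
  [-1, -∞, -∞, 0, -∞, -∞]
  [4, -∞, -∞, -7, 0, -11]
  [-3, 3, -∞, -14, -∞, 0]
D(6):
  [0, -∞, -∞, -11, -∞, -∞]
  [-6, 0, -∞, -17, -∞, -∞]
  [0, 2, 0, 1, -∞, -1]
  [-1, -∞, -∞, 0, -∞, -∞]
  [4, -8, -∞, -7, 0, -11]
  [-3, 3, -∞, -14, -∞, 0]
Answer: A*[2][1] = 2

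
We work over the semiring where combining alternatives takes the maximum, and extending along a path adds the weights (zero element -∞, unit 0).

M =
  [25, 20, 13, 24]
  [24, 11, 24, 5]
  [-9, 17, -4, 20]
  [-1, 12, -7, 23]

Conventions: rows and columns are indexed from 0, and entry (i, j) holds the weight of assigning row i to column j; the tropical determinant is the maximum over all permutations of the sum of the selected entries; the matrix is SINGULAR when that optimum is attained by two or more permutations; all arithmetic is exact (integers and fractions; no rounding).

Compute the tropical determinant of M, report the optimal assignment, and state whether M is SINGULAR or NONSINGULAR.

σ = (0, 1, 2, 3): 25 + 11 + (-4) + 23 = 55
σ = (0, 1, 3, 2): 25 + 11 + 20 + (-7) = 49
σ = (0, 2, 1, 3): 25 + 24 + 17 + 23 = 89
σ = (0, 2, 3, 1): 25 + 24 + 20 + 12 = 81
σ = (0, 3, 1, 2): 25 + 5 + 17 + (-7) = 40
σ = (0, 3, 2, 1): 25 + 5 + (-4) + 12 = 38
σ = (1, 0, 2, 3): 20 + 24 + (-4) + 23 = 63
σ = (1, 0, 3, 2): 20 + 24 + 20 + (-7) = 57
σ = (1, 2, 0, 3): 20 + 24 + (-9) + 23 = 58
σ = (1, 2, 3, 0): 20 + 24 + 20 + (-1) = 63
σ = (1, 3, 0, 2): 20 + 5 + (-9) + (-7) = 9
σ = (1, 3, 2, 0): 20 + 5 + (-4) + (-1) = 20
σ = (2, 0, 1, 3): 13 + 24 + 17 + 23 = 77
σ = (2, 0, 3, 1): 13 + 24 + 20 + 12 = 69
σ = (2, 1, 0, 3): 13 + 11 + (-9) + 23 = 38
σ = (2, 1, 3, 0): 13 + 11 + 20 + (-1) = 43
σ = (2, 3, 0, 1): 13 + 5 + (-9) + 12 = 21
σ = (2, 3, 1, 0): 13 + 5 + 17 + (-1) = 34
σ = (3, 0, 1, 2): 24 + 24 + 17 + (-7) = 58
σ = (3, 0, 2, 1): 24 + 24 + (-4) + 12 = 56
σ = (3, 1, 0, 2): 24 + 11 + (-9) + (-7) = 19
σ = (3, 1, 2, 0): 24 + 11 + (-4) + (-1) = 30
σ = (3, 2, 0, 1): 24 + 24 + (-9) + 12 = 51
σ = (3, 2, 1, 0): 24 + 24 + 17 + (-1) = 64
Optimal value attained by: σ = (0, 2, 1, 3).
Answer: det⊕(M) = 89; verdict: NONSINGULAR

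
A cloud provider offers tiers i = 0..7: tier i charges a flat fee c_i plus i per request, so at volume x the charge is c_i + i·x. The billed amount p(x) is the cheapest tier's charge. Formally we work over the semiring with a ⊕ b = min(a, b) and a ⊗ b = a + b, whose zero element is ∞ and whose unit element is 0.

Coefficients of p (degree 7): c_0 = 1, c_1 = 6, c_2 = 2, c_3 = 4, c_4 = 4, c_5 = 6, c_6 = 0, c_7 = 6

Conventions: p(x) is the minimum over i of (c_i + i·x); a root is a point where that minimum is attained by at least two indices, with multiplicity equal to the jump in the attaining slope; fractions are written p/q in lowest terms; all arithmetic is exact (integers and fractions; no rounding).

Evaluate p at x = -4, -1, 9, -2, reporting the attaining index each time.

p(-4) = min(1+0·(-4)=1, 6+1·(-4)=2, 2+2·(-4)=-6, 4+3·(-4)=-8, 4+4·(-4)=-12, 6+5·(-4)=-14, 0+6·(-4)=-24, 6+7·(-4)=-22) = -24 (attained by i=6)
p(-1) = min(1+0·(-1)=1, 6+1·(-1)=5, 2+2·(-1)=0, 4+3·(-1)=1, 4+4·(-1)=0, 6+5·(-1)=1, 0+6·(-1)=-6, 6+7·(-1)=-1) = -6 (attained by i=6)
p(9) = min(1+0·9=1, 6+1·9=15, 2+2·9=20, 4+3·9=31, 4+4·9=40, 6+5·9=51, 0+6·9=54, 6+7·9=69) = 1 (attained by i=0)
p(-2) = min(1+0·(-2)=1, 6+1·(-2)=4, 2+2·(-2)=-2, 4+3·(-2)=-2, 4+4·(-2)=-4, 6+5·(-2)=-4, 0+6·(-2)=-12, 6+7·(-2)=-8) = -12 (attained by i=6)
Answer: p(-4) = -24; p(-1) = -6; p(9) = 1; p(-2) = -12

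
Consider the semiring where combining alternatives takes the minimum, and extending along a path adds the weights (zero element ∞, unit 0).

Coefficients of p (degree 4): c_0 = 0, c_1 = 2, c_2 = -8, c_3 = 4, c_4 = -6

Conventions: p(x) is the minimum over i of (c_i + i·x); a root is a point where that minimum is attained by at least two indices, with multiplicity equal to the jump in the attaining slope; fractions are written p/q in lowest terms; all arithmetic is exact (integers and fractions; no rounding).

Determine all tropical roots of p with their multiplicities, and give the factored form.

hull edge (i=0, c=0) to (i=2, c=-8): slope -4, span 2
hull edge (i=2, c=-8) to (i=4, c=-6): slope 1, span 2
Factored form: p(x) = -6 ⊗ (x ⊕ (-1)) ⊗ (x ⊕ (-1)) ⊗ (x ⊕ 4) ⊗ (x ⊕ 4)
Answer: roots = -1 (mult 2), 4 (mult 2)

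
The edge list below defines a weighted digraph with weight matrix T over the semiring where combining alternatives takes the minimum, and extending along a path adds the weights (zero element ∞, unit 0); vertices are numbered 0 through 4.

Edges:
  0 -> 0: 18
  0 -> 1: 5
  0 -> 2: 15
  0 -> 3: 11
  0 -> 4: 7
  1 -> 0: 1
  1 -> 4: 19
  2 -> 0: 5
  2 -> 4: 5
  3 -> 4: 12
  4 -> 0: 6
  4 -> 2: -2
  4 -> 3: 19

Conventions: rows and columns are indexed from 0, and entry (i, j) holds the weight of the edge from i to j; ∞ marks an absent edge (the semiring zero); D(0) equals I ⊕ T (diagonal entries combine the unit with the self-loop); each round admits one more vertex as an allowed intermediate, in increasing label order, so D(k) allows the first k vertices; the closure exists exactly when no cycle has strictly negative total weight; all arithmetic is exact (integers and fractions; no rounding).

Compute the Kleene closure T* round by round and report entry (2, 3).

D(0):
  [0, 5, 15, 11, 7]
  [1, 0, ∞, ∞, 19]
  [5, ∞, 0, ∞, 5]
  [∞, ∞, ∞, 0, 12]
  [6, ∞, -2, 19, 0]
D(1):
  [0, 5, 15, 11, 7]
  [1, 0, 16, 12, 8]
  [5, 10, 0, 16, 5]
  [∞, ∞, ∞, 0, 12]
  [6, 11, -2, 17, 0]
D(2):
  [0, 5, 15, 11, 7]
  [1, 0, 16, 12, 8]
  [5, 10, 0, 16, 5]
  [∞, ∞, ∞, 0, 12]
  [6, 11, -2, 17, 0]
D(3):
  [0, 5, 15, 11, 7]
  [1, 0, 16, 12, 8]
  [5, 10, 0, 16, 5]
  [∞, ∞, ∞, 0, 12]
  [3, 8, -2, 14, 0]
D(4):
  [0, 5, 15, 11, 7]
  [1, 0, 16, 12, 8]
  [5, 10, 0, 16, 5]
  [∞, ∞, ∞, 0, 12]
  [3, 8, -2, 14, 0]
D(5):
  [0, 5, 5, 11, 7]
  [1, 0, 6, 12, 8]
  [5, 10, 0, 16, 5]
  [15, 20, 10, 0, 12]
  [3, 8, -2, 14, 0]
Answer: T*[2][3] = 16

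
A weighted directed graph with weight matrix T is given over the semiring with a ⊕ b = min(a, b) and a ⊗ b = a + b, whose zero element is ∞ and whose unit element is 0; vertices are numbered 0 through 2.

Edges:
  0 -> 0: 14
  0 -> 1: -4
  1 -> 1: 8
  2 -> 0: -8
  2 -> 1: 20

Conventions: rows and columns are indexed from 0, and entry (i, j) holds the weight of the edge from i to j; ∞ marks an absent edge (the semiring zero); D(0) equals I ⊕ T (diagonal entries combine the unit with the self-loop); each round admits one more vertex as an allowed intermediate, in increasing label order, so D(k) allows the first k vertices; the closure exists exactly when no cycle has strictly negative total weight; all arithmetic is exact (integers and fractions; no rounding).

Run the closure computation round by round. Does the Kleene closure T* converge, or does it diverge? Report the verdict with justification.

D(0):
  [0, -4, ∞]
  [∞, 0, ∞]
  [-8, 20, 0]
D(1):
  [0, -4, ∞]
  [∞, 0, ∞]
  [-8, -12, 0]
D(2):
  [0, -4, ∞]
  [∞, 0, ∞]
  [-8, -12, 0]
D(3):
  [0, -4, ∞]
  [∞, 0, ∞]
  [-8, -12, 0]
Key observation: every diagonal entry stays at the unit through all rounds, so no improving cycle exists.
Answer: CONVERGES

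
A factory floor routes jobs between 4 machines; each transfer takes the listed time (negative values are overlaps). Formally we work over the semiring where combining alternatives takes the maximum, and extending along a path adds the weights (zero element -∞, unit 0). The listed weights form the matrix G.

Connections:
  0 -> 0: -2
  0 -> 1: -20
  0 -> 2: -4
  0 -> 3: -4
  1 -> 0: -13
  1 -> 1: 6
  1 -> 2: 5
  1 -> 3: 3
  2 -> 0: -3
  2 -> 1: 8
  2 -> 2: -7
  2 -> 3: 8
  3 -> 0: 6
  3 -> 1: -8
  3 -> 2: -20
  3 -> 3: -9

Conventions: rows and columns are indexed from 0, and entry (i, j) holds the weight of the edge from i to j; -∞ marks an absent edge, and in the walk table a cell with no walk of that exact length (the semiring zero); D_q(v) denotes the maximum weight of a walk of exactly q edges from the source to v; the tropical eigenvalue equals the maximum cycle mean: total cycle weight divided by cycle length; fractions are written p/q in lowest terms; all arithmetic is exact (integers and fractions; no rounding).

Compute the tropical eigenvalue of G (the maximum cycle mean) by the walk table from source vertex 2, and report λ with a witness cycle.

q=0: [-∞, -∞, 0, -∞]
q=1: [-3, 8, -7, 8]
q=2: [14, 14, 13, 11]
q=3: [17, 21, 19, 21]
q=4: [27, 27, 26, 27]
Optimal cycle mean attained by: cycle 1->2->1, total 5 + 8, length 2.
Answer: λ = 13/2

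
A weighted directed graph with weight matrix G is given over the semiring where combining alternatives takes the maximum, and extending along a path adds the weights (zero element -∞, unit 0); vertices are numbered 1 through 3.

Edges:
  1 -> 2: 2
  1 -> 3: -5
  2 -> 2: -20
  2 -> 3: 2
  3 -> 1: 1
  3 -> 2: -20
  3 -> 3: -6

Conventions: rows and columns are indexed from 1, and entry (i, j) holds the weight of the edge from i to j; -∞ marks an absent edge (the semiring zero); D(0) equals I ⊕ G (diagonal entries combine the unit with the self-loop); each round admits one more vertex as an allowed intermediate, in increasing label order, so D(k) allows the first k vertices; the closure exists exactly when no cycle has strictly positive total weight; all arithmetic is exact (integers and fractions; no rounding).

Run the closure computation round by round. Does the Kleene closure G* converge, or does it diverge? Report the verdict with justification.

D(0):
  [0, 2, -5]
  [-∞, 0, 2]
  [1, -20, 0]
D(1):
  [0, 2, -5]
  [-∞, 0, 2]
  [1, 3, 0]
Detection: at round 2, diagonal entry (3, 3) turns strictly positive.
Key observation: the cycle 3->1->2->3 has total weight 1 + 2 + 2, which is strictly positive.
Answer: DIVERGES — positive cycle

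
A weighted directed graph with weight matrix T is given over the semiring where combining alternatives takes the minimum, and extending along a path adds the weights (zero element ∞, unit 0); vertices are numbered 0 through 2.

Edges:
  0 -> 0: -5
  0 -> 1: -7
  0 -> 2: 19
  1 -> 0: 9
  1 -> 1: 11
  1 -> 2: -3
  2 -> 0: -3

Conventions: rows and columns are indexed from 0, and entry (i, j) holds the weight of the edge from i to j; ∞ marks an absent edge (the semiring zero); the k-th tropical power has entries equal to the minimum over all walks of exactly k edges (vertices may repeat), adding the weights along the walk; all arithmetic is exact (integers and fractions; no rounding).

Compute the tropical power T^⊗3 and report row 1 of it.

T^⊗2:
  [-10, -12, -10]
  [-6, 2, 8]
  [-8, -10, 16]
T^⊗3:
  [-15, -17, -15]
  [-11, -13, -1]
  [-13, -15, -13]
Answer: row 1 of T^⊗3 = [-11, -13, -1]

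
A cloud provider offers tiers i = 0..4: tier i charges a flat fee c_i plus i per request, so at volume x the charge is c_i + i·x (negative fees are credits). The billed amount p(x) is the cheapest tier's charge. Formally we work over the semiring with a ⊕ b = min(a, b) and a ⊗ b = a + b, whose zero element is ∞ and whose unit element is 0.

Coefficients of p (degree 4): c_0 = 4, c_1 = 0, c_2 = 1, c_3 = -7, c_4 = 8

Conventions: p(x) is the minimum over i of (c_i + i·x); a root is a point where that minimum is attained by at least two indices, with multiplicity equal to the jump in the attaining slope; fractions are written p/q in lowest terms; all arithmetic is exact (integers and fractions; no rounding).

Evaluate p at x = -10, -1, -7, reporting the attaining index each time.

p(-10) = min(4+0·(-10)=4, 0+1·(-10)=-10, 1+2·(-10)=-19, -7+3·(-10)=-37, 8+4·(-10)=-32) = -37 (attained by i=3)
p(-1) = min(4+0·(-1)=4, 0+1·(-1)=-1, 1+2·(-1)=-1, -7+3·(-1)=-10, 8+4·(-1)=4) = -10 (attained by i=3)
p(-7) = min(4+0·(-7)=4, 0+1·(-7)=-7, 1+2·(-7)=-13, -7+3·(-7)=-28, 8+4·(-7)=-20) = -28 (attained by i=3)
Answer: p(-10) = -37; p(-1) = -10; p(-7) = -28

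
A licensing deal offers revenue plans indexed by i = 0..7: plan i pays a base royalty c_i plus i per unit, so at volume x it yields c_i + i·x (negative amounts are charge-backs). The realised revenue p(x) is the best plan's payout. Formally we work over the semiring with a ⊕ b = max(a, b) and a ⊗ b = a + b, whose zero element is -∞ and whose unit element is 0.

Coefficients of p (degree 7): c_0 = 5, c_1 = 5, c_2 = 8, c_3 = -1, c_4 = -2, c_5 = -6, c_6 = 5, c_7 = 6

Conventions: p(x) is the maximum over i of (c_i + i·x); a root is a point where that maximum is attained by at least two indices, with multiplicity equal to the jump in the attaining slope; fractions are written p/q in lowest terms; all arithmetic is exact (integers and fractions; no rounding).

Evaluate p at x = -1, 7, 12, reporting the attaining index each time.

p(-1) = max(5+0·(-1)=5, 5+1·(-1)=4, 8+2·(-1)=6, -1+3·(-1)=-4, -2+4·(-1)=-6, -6+5·(-1)=-11, 5+6·(-1)=-1, 6+7·(-1)=-1) = 6 (attained by i=2)
p(7) = max(5+0·7=5, 5+1·7=12, 8+2·7=22, -1+3·7=20, -2+4·7=26, -6+5·7=29, 5+6·7=47, 6+7·7=55) = 55 (attained by i=7)
p(12) = max(5+0·12=5, 5+1·12=17, 8+2·12=32, -1+3·12=35, -2+4·12=46, -6+5·12=54, 5+6·12=77, 6+7·12=90) = 90 (attained by i=7)
Answer: p(-1) = 6; p(7) = 55; p(12) = 90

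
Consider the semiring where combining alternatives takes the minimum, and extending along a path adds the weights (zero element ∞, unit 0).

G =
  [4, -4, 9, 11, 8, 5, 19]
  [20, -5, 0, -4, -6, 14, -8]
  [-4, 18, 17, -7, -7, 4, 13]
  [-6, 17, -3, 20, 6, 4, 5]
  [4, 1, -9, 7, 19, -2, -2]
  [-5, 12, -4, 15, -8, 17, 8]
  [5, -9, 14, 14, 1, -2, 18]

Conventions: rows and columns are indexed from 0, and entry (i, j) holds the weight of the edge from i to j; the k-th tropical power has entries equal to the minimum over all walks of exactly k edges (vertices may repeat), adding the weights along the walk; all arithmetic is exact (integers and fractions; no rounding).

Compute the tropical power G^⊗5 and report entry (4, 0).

G^⊗2:
  [0, -9, -4, -8, -10, 6, -12]
  [-10, -17, -15, -9, -11, -10, -13]
  [-13, -8, -16, 0, -4, -9, -9]
  [-7, -10, -3, -10, -10, -1, 4]
  [-13, -11, -6, -16, -16, -5, -7]
  [-8, -9, -17, -11, -11, -10, -10]
  [-7, -14, -9, -13, -15, -1, -17]
G^⊗3:
  [-14, -21, -19, -13, -15, -14, -17]
  [-19, -22, -20, -22, -23, -15, -25]
  [-20, -18, -13, -23, -23, -12, -16]
  [-16, -15, -19, -14, -16, -12, -18]
  [-22, -17, -25, -15, -17, -18, -19]
  [-21, -19, -20, -24, -24, -13, -17]
  [-19, -26, -24, -18, -20, -19, -22]
G^⊗4:
  [-23, -26, -24, -26, -27, -19, -29]
  [-28, -34, -32, -27, -28, -27, -30]
  [-29, -25, -32, -22, -24, -25, -26]
  [-23, -27, -25, -26, -26, -20, -23]
  [-29, -28, -26, -32, -32, -21, -25]
  [-30, -26, -33, -27, -27, -26, -27]
  [-28, -31, -29, -31, -32, -24, -34]
G^⊗5:
  [-32, -38, -36, -31, -32, -31, -34]
  [-36, -39, -37, -39, -40, -32, -42]
  [-36, -35, -33, -39, -39, -28, -33]
  [-32, -32, -35, -32, -33, -28, -35]
  [-38, -34, -41, -33, -34, -34, -36]
  [-37, -36, -36, -40, -40, -29, -34]
  [-37, -43, -41, -36, -37, -36, -39]
Key observation: the optimum is the walk 4->2->4->2->3->0, with weight (-9) + (-7) + (-9) + (-7) + (-6) = -38.
Optimal value attained by: walk 4->2->4->2->3->0.
Answer: (G^⊗5)[4][0] = -38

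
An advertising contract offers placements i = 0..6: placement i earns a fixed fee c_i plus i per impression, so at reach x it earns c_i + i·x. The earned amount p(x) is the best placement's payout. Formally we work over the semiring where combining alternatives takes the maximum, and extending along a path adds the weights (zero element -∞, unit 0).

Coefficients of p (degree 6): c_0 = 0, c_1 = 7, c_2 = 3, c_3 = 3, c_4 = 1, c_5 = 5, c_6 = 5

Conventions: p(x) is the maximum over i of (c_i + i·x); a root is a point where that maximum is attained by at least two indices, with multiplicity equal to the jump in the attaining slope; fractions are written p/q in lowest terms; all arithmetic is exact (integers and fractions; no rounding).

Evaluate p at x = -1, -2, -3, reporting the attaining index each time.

p(-1) = max(0+0·(-1)=0, 7+1·(-1)=6, 3+2·(-1)=1, 3+3·(-1)=0, 1+4·(-1)=-3, 5+5·(-1)=0, 5+6·(-1)=-1) = 6 (attained by i=1)
p(-2) = max(0+0·(-2)=0, 7+1·(-2)=5, 3+2·(-2)=-1, 3+3·(-2)=-3, 1+4·(-2)=-7, 5+5·(-2)=-5, 5+6·(-2)=-7) = 5 (attained by i=1)
p(-3) = max(0+0·(-3)=0, 7+1·(-3)=4, 3+2·(-3)=-3, 3+3·(-3)=-6, 1+4·(-3)=-11, 5+5·(-3)=-10, 5+6·(-3)=-13) = 4 (attained by i=1)
Answer: p(-1) = 6; p(-2) = 5; p(-3) = 4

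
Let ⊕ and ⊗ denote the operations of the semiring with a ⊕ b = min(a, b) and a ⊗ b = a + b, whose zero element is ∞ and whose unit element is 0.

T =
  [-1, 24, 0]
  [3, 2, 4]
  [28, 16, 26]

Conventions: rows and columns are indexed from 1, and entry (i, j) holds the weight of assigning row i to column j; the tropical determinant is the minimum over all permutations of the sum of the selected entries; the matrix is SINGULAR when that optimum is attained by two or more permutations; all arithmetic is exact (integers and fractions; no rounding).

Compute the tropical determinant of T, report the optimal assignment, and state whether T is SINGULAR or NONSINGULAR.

σ = (1, 2, 3): (-1) + 2 + 26 = 27
σ = (1, 3, 2): (-1) + 4 + 16 = 19
σ = (2, 1, 3): 24 + 3 + 26 = 53
σ = (2, 3, 1): 24 + 4 + 28 = 56
σ = (3, 1, 2): 0 + 3 + 16 = 19
σ = (3, 2, 1): 0 + 2 + 28 = 30
Optimal value attained by: σ = (1, 3, 2).
Answer: det⊕(T) = 19; verdict: SINGULAR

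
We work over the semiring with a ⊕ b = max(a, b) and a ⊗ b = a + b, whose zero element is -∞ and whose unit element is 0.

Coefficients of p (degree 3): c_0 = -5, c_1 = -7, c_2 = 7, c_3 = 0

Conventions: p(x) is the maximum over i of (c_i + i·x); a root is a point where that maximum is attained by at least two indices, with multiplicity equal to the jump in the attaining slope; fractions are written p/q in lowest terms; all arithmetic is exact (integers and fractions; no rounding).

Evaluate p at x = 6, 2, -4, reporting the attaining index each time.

p(6) = max(-5+0·6=-5, -7+1·6=-1, 7+2·6=19, 0+3·6=18) = 19 (attained by i=2)
p(2) = max(-5+0·2=-5, -7+1·2=-5, 7+2·2=11, 0+3·2=6) = 11 (attained by i=2)
p(-4) = max(-5+0·(-4)=-5, -7+1·(-4)=-11, 7+2·(-4)=-1, 0+3·(-4)=-12) = -1 (attained by i=2)
Answer: p(6) = 19; p(2) = 11; p(-4) = -1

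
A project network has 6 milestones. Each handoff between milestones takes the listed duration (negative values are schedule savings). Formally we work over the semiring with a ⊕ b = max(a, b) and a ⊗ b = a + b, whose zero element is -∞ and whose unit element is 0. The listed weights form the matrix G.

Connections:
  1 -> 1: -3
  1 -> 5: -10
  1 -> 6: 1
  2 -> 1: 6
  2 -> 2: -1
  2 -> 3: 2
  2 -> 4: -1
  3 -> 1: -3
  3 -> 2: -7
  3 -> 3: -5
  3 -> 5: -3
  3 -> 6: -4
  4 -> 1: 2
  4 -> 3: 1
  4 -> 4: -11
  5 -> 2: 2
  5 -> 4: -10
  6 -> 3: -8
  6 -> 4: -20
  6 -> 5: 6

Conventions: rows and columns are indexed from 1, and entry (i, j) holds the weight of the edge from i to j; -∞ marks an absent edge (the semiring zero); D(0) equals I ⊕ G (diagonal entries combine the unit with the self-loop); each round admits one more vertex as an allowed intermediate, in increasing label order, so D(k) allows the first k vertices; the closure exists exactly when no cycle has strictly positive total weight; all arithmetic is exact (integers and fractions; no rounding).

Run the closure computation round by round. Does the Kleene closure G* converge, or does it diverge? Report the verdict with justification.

D(0):
  [0, -∞, -∞, -∞, -10, 1]
  [6, 0, 2, -1, -∞, -∞]
  [-3, -7, 0, -∞, -3, -4]
  [2, -∞, 1, 0, -∞, -∞]
  [-∞, 2, -∞, -10, 0, -∞]
  [-∞, -∞, -8, -20, 6, 0]
D(1):
  [0, -∞, -∞, -∞, -10, 1]
  [6, 0, 2, -1, -4, 7]
  [-3, -7, 0, -∞, -3, -2]
  [2, -∞, 1, 0, -8, 3]
  [-∞, 2, -∞, -10, 0, -∞]
  [-∞, -∞, -8, -20, 6, 0]
D(2):
  [0, -∞, -∞, -∞, -10, 1]
  [6, 0, 2, -1, -4, 7]
  [-1, -7, 0, -8, -3, 0]
  [2, -∞, 1, 0, -8, 3]
  [8, 2, 4, 1, 0, 9]
  [-∞, -∞, -8, -20, 6, 0]
Detection: at round 3, diagonal entry (5, 5) turns strictly positive.
Key observation: the cycle 5->2->3->5 has total weight 2 + 2 + (-3), which is strictly positive.
Answer: DIVERGES — positive cycle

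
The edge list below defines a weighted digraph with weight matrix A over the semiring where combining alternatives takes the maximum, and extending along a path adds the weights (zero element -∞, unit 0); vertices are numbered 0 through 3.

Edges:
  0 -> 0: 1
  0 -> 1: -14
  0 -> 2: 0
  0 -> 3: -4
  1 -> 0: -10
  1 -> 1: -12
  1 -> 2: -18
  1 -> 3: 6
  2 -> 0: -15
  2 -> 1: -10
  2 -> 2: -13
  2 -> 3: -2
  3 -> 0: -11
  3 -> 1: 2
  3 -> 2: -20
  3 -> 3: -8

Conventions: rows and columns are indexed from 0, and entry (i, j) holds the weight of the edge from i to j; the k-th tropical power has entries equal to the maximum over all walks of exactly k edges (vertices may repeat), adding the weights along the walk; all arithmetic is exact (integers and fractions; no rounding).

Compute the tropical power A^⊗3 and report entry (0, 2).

A^⊗2:
  [2, -2, 1, -2]
  [-5, 8, -10, -2]
  [-13, 0, -15, -4]
  [-8, -6, -11, 8]
A^⊗3:
  [3, 0, 2, 4]
  [-2, 0, -5, 14]
  [-10, -2, -13, 6]
  [-3, 10, -8, 0]
Key observation: the optimum is the walk 0->0->0->2, with weight 1 + 1 + 0 = 2.
Optimal value attained by: walk 0->0->0->2.
Answer: (A^⊗3)[0][2] = 2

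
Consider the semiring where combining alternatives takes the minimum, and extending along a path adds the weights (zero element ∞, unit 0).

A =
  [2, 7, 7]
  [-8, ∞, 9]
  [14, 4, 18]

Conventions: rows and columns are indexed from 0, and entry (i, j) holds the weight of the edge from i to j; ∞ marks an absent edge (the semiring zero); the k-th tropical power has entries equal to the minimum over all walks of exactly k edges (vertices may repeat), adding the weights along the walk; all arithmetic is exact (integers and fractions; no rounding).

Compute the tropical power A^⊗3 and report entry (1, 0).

A^⊗2:
  [-1, 9, 9]
  [-6, -1, -1]
  [-4, 21, 13]
A^⊗3:
  [1, 6, 6]
  [-9, 1, 1]
  [-2, 3, 3]
Key observation: the optimum is the walk 1->0->1->0, with weight (-8) + 7 + (-8) = -9.
Optimal value attained by: walk 1->0->1->0.
Answer: (A^⊗3)[1][0] = -9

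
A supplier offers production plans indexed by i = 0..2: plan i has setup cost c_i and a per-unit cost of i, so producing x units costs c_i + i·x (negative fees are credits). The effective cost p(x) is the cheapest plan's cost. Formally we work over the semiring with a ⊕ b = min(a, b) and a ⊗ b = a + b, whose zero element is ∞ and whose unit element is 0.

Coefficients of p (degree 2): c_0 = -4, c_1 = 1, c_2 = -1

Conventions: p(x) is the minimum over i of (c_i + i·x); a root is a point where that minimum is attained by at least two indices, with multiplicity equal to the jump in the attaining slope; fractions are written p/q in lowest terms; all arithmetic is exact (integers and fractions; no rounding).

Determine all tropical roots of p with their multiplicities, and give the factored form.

hull edge (i=0, c=-4) to (i=2, c=-1): slope 3/2, span 2
Factored form: p(x) = -1 ⊗ (x ⊕ (-3/2)) ⊗ (x ⊕ (-3/2))
Answer: roots = -3/2 (mult 2)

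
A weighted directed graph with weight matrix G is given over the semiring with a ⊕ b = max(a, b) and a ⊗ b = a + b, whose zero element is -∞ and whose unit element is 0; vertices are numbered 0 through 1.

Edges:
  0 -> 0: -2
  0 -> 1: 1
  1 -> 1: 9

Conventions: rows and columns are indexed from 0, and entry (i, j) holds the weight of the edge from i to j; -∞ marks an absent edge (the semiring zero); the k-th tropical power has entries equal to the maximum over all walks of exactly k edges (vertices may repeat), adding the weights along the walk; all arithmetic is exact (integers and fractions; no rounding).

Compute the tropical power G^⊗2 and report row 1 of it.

G^⊗2:
  [-4, 10]
  [-∞, 18]
Answer: row 1 of G^⊗2 = [-∞, 18]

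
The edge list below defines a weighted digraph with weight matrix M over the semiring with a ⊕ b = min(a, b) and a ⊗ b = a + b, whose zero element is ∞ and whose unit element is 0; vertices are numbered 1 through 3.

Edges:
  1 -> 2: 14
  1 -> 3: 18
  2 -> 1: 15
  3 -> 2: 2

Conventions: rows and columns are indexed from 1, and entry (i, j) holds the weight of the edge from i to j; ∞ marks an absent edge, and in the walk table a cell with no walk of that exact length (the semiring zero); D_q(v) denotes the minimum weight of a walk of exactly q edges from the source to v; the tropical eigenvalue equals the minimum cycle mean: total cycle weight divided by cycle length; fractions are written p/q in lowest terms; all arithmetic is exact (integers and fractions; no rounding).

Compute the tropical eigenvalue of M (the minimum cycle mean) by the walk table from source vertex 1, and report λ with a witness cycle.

q=0: [0, ∞, ∞]
q=1: [∞, 14, 18]
q=2: [29, 20, ∞]
q=3: [35, 43, 47]
Optimal cycle mean attained by: cycle 1->3->2->1, total 18 + 2 + 15, length 3.
Answer: λ = 35/3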